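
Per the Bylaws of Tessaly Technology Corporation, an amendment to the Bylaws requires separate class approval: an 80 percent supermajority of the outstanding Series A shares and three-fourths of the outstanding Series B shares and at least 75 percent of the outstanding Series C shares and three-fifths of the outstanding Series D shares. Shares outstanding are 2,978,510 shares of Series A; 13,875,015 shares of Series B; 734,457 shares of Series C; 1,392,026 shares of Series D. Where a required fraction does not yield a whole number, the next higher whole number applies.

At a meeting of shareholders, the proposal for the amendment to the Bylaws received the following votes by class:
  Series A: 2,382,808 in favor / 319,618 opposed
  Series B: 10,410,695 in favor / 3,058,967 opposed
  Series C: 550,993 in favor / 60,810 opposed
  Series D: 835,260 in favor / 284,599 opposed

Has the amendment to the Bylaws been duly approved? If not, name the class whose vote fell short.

Approved — every class gave the required vote.

Series A: 4/5 of 2978510 = 2382808; 2,382,808 required, 2,382,808 in favor — approved.
Series B: 3/4 of 13875015 = 10406261.25, rounded up to 10406262; 10,406,262 required, 10,410,695 in favor — approved.
Series C: 3/4 of 734457 = 550842.75, rounded up to 550843; 550,843 required, 550,993 in favor — approved.
Series D: 3/5 of 1392026 = 835215.60, rounded up to 835216; 835,216 required, 835,260 in favor — approved.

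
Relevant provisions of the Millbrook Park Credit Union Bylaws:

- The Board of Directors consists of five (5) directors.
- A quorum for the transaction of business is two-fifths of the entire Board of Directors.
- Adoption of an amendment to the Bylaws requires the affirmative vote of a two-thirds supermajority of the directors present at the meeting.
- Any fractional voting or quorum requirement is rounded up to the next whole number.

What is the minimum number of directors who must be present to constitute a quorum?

2/5 of 5 = 2.

2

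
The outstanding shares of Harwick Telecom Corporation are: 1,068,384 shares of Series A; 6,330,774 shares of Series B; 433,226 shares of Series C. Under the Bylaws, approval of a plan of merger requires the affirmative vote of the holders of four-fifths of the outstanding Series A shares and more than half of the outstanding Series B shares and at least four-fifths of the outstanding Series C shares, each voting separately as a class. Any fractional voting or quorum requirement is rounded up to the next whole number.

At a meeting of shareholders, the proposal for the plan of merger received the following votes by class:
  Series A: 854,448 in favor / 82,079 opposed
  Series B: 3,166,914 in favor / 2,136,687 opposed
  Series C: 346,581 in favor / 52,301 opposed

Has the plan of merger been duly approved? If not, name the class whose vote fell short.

Series A: 4/5 of 1068384 = 854707.20, rounded up to 854708; 854,708 required, 854,448 in favor — not approved.
Series B: a majority of 6330774 is 3165388; 3,165,388 required, 3,166,914 in favor — approved.
Series C: 4/5 of 433226 = 346580.80, rounded up to 346581; 346,581 required, 346,581 in favor — approved.

Not approved — the Series A shares did not give the required vote.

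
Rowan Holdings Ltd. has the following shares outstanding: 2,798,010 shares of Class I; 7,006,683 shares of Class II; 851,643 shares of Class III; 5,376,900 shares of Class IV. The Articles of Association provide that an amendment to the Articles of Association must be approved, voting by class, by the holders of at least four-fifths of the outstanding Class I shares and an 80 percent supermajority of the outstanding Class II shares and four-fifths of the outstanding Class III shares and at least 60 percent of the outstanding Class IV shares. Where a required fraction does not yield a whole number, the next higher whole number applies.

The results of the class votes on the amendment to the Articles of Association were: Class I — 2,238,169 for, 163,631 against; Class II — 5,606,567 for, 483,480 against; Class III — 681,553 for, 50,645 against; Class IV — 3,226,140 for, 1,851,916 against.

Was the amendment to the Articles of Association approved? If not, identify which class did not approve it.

Class I: 4/5 of 2798010 = 2238408; 2,238,408 required, 2,238,169 in favor — not approved.
Class II: 4/5 of 7006683 = 5605346.40, rounded up to 5605347; 5,605,347 required, 5,606,567 in favor — approved.
Class III: 4/5 of 851643 = 681314.40, rounded up to 681315; 681,315 required, 681,553 in favor — approved.
Class IV: 3/5 of 5376900 = 3226140; 3,226,140 required, 3,226,140 in favor — approved.

Not approved — the Class I shares did not give the required vote.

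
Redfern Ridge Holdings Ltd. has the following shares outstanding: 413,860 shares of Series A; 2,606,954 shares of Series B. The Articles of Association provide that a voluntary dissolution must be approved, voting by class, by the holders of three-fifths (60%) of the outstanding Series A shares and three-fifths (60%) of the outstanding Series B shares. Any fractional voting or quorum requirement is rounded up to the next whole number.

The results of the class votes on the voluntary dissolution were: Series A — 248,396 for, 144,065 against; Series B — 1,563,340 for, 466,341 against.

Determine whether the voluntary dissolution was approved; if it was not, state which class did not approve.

Not approved — the Series B shares did not give the required vote.

Series A: 3/5 of 413860 = 248316; 248,316 required, 248,396 in favor — approved.
Series B: 3/5 of 2606954 = 1564172.40, rounded up to 1564173; 1,564,173 required, 1,563,340 in favor — not approved.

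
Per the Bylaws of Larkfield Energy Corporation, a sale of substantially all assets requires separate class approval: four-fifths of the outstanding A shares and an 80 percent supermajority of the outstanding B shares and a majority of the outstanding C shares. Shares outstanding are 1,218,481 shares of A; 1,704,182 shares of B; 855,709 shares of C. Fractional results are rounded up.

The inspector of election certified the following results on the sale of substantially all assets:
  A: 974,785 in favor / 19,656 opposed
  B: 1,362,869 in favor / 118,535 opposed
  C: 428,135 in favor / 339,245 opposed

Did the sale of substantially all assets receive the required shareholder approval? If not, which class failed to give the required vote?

A: 4/5 of 1218481 = 974784.80, rounded up to 974785; 974,785 required, 974,785 in favor — approved.
B: 4/5 of 1704182 = 1363345.60, rounded up to 1363346; 1,363,346 required, 1,362,869 in favor — not approved.
C: a majority of 855709 is 427855; 427,855 required, 428,135 in favor — approved.

Not approved — the B shares did not give the required vote.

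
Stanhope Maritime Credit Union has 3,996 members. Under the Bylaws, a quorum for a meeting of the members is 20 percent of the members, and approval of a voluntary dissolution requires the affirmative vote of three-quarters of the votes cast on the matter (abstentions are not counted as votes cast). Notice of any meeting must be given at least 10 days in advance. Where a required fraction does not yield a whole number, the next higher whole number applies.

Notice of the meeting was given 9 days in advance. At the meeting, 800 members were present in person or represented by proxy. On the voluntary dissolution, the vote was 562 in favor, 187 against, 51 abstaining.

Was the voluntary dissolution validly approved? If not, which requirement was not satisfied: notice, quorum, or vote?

Invalid — notice requirement not satisfied.

Notice: 9 days given; 10 required. Not satisfied.
Quorum: 20% of 3,996 = 799.20, rounded up to 800; 800 present. Satisfied.
Vote: requires three-fourths of the votes cast (800 − 51 abstaining = 749); 3/4 of 749 = 561.75, rounded up to 562, so 562 needed; 562 in favor. Satisfied.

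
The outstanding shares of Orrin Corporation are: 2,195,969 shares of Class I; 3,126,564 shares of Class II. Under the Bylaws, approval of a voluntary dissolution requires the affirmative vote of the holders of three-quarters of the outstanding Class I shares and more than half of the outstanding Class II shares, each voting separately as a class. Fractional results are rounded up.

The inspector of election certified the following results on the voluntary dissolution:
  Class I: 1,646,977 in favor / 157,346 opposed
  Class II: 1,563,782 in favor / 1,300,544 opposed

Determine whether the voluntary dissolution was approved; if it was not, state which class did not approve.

Class I: 3/4 of 2195969 = 1646976.75, rounded up to 1646977; 1,646,977 required, 1,646,977 in favor — approved.
Class II: a majority of 3126564 is 1563283; 1,563,283 required, 1,563,782 in favor — approved.

Approved — every class gave the required vote.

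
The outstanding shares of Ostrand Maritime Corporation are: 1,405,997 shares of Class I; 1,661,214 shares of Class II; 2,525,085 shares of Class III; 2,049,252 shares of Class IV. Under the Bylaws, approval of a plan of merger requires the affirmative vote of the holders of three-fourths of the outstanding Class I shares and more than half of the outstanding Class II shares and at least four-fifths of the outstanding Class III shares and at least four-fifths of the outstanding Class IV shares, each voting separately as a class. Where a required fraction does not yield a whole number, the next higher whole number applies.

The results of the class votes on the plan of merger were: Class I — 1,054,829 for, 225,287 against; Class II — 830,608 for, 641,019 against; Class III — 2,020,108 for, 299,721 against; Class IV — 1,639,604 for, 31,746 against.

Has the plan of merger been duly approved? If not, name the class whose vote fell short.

Class I: 3/4 of 1405997 = 1054497.75, rounded up to 1054498; 1,054,498 required, 1,054,829 in favor — approved.
Class II: a majority of 1661214 is 830608; 830,608 required, 830,608 in favor — approved.
Class III: 4/5 of 2525085 = 2020068; 2,020,068 required, 2,020,108 in favor — approved.
Class IV: 4/5 of 2049252 = 1639401.60, rounded up to 1639402; 1,639,402 required, 1,639,604 in favor — approved.

Approved — every class gave the required vote.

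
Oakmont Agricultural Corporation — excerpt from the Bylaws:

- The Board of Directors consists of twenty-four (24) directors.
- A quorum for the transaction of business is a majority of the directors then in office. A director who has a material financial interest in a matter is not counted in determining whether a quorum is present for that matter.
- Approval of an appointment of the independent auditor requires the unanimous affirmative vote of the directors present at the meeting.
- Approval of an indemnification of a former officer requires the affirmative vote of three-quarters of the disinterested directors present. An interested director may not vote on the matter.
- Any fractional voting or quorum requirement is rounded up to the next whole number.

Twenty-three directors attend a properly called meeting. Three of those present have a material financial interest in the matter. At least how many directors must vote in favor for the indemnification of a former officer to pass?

The indemnification of a former officer requires three-fourths of the disinterested directors present (23 − 3 = 20).
3/4 of 20 = 15.

15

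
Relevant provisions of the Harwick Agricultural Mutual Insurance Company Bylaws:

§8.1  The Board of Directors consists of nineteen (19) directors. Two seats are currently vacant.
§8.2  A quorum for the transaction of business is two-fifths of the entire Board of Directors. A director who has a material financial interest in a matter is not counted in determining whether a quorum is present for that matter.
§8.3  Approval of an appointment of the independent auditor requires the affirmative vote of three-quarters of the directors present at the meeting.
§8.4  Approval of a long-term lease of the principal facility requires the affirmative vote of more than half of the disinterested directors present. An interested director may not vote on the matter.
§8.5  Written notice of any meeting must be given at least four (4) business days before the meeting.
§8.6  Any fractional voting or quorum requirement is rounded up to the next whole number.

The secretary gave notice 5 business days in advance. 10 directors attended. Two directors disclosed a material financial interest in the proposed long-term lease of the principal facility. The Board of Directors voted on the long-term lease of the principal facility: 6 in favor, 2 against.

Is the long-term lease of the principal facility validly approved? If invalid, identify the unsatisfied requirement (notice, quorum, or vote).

Notice: 5 business days given; 4 required (5 ≥ 4). Satisfied.
Quorum: 10 present, but the 2 interested directors do not count, leaving 8. Quorum is 8. Satisfied.
Vote: the long-term lease of the principal facility requires a majority of the disinterested directors present (10 − 2 = 8). A majority of 8 is 5, so 5 affirmative votes are needed; 6 voted in favor. Satisfied.

Valid — all requirements satisfied.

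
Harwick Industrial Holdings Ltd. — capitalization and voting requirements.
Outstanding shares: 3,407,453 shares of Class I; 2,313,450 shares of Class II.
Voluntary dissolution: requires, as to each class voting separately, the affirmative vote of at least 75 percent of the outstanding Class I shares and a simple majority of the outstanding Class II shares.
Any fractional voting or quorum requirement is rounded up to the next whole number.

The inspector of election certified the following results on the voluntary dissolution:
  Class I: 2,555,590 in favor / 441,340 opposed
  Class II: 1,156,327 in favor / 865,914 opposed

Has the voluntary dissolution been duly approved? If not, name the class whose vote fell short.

Not approved — the Class II shares did not give the required vote.

Class I: 3/4 of 3407453 = 2555589.75, rounded up to 2555590; 2,555,590 required, 2,555,590 in favor — approved.
Class II: a majority of 2313450 is 1156726; 1,156,726 required, 1,156,327 in favor — not approved.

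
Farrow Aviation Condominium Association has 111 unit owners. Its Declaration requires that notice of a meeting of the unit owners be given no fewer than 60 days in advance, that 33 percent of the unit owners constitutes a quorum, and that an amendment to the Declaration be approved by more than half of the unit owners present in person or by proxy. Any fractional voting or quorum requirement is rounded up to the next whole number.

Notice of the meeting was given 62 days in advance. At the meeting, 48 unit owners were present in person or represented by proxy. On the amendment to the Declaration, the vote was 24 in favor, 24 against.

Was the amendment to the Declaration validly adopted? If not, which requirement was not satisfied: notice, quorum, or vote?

Invalid — vote requirement not satisfied.

Notice: 62 days given; 60 required. Satisfied.
Quorum: 33% of 111 = 36.63, rounded up to 37; 48 present. Satisfied.
Vote: requires a majority of those present (48); a majority of 48 is 25, so 25 needed; 24 in favor. Not satisfied.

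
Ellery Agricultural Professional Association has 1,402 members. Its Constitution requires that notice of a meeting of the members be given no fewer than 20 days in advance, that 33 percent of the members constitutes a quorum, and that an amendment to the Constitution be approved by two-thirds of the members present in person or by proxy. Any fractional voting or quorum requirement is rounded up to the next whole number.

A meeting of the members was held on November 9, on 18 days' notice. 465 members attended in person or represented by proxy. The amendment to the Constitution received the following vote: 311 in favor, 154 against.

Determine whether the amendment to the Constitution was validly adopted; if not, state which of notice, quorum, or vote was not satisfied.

Invalid — notice requirement not satisfied.

Notice: 18 days given; 20 required. Not satisfied.
Quorum: 33% of 1,402 = 462.66, rounded up to 463; 465 present. Satisfied.
Vote: requires two-thirds of those present (465); 2/3 of 465 = 310, so 310 needed; 311 in favor. Satisfied.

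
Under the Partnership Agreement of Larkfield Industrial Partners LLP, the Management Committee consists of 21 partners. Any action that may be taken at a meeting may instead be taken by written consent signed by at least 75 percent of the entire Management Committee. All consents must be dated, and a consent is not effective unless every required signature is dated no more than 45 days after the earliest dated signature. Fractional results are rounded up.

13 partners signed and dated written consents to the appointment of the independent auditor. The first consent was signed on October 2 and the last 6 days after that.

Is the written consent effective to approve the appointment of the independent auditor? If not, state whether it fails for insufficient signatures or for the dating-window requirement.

Signatures required: at least 75 percent of 21 — 3/4 of 21 = 15.75, rounded up to 16, so 16 needed; 13 signed. Insufficient.
Dating window: the latest signature is 6 days after the earliest; the limit is 45 days. Within the window.

Not effective — insufficient signatures.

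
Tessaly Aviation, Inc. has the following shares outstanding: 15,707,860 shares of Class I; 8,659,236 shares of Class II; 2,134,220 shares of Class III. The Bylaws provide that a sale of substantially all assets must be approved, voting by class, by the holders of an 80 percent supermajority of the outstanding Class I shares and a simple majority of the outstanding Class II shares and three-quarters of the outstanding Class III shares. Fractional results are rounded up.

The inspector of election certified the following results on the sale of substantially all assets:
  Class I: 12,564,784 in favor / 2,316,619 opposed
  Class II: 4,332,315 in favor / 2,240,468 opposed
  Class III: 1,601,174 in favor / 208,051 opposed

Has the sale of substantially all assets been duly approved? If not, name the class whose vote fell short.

Not approved — the Class I shares did not give the required vote.

Class I: 4/5 of 15707860 = 12566288; 12,566,288 required, 12,564,784 in favor — not approved.
Class II: a majority of 8659236 is 4329619; 4,329,619 required, 4,332,315 in favor — approved.
Class III: 3/4 of 2134220 = 1600665; 1,600,665 required, 1,601,174 in favor — approved.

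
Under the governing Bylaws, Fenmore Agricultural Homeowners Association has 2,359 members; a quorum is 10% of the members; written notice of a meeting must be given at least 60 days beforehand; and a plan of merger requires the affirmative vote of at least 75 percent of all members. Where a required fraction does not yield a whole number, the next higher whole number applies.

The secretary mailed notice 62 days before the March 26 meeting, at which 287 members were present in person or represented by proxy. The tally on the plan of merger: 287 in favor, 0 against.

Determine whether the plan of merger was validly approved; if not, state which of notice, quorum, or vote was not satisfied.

Invalid — vote requirement not satisfied.

Notice: 62 days given; 60 required. Satisfied.
Quorum: 10% of 2,359 = 235.90, rounded up to 236; 287 present. Satisfied.
Vote: requires three-fourths of all members (2,359); 3/4 of 2359 = 1769.25, rounded up to 1770, so 1,770 needed; 287 in favor. Not satisfied.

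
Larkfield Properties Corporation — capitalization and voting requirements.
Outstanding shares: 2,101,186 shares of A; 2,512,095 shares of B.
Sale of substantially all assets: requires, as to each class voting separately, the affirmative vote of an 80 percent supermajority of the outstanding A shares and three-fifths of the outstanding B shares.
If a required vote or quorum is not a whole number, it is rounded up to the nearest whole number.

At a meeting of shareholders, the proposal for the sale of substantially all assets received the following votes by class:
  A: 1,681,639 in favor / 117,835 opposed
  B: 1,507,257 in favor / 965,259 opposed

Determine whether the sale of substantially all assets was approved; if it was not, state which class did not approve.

Approved — every class gave the required vote.

A: 4/5 of 2101186 = 1680948.80, rounded up to 1680949; 1,680,949 required, 1,681,639 in favor — approved.
B: 3/5 of 2512095 = 1507257; 1,507,257 required, 1,507,257 in favor — approved.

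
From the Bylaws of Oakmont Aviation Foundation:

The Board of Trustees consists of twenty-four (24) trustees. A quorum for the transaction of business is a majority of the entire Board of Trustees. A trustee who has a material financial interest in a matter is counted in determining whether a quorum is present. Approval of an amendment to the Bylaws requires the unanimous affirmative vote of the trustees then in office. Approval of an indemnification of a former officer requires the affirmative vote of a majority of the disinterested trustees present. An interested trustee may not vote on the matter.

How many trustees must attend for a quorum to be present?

13

A majority of 24 is 13.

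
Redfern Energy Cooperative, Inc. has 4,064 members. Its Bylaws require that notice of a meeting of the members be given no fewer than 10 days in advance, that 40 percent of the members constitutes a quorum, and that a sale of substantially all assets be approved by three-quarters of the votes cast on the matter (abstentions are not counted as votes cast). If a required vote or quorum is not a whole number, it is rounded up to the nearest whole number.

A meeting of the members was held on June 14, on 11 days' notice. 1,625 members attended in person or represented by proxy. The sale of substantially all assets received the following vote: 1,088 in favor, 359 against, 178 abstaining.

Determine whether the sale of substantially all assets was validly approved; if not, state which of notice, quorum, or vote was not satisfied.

Invalid — quorum requirement not satisfied.

Notice: 11 days given; 10 required. Satisfied.
Quorum: 40% of 4,064 = 1,625.60, rounded up to 1,626; 1,625 present. Not satisfied.
Vote: requires three-fourths of the votes cast (1,625 − 178 abstaining = 1,447); 3/4 of 1447 = 1085.25, rounded up to 1086, so 1,086 needed; 1,088 in favor. Satisfied.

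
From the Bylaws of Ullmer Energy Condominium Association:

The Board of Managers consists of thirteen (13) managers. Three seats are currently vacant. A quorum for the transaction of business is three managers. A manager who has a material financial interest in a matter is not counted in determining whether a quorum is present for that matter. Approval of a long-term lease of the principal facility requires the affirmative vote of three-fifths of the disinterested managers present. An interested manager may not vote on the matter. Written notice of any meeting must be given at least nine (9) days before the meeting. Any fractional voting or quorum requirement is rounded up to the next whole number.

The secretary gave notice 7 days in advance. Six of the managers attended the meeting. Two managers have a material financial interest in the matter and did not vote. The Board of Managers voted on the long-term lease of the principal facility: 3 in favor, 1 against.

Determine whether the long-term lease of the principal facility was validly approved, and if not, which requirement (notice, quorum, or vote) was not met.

Invalid — notice requirement not satisfied.

Notice: 7 days given; 9 required (7 < 9). Not satisfied.
Quorum: 6 present, but the 2 interested managers do not count, leaving 4. Quorum is 3. Satisfied.
Vote: the long-term lease of the principal facility requires three-fifths of the disinterested managers present (6 − 2 = 4). 3/5 of 4 = 2.40, rounded up to 3, so 3 affirmative votes are needed; 3 voted in favor. Satisfied.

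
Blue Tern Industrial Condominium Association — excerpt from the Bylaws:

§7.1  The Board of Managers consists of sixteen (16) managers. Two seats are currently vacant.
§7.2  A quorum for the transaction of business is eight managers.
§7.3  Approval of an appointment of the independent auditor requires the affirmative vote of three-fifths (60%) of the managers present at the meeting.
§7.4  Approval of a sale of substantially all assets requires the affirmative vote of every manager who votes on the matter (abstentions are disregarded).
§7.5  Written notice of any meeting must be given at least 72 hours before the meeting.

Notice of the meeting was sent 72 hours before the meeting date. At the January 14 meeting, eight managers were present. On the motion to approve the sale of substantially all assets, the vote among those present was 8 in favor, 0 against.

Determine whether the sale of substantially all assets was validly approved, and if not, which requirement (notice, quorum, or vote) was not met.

Notice: 72 hours given; 72 required (72 ≥ 72). Satisfied.
Quorum: 8 present; quorum is 8. Satisfied.
Vote: the sale of substantially all assets requires the unanimous vote of the votes cast (8). Unanimous means all 8, so 8 affirmative votes are needed; 8 voted in favor. Satisfied.

Valid — all requirements satisfied.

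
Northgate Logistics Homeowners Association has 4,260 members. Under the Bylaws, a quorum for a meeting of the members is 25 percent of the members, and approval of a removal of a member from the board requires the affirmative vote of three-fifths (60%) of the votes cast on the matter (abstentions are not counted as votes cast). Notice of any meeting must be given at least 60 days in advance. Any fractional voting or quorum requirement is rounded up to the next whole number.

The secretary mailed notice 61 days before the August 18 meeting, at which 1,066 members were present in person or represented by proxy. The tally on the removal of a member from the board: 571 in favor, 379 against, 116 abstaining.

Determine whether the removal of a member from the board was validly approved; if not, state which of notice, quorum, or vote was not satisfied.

Valid — all requirements satisfied.

Notice: 61 days given; 60 required. Satisfied.
Quorum: 25% of 4,260 = 1,065; 1,066 present. Satisfied.
Vote: requires three-fifths of the votes cast (1,066 − 116 abstaining = 950); 3/5 of 950 = 570, so 570 needed; 571 in favor. Satisfied.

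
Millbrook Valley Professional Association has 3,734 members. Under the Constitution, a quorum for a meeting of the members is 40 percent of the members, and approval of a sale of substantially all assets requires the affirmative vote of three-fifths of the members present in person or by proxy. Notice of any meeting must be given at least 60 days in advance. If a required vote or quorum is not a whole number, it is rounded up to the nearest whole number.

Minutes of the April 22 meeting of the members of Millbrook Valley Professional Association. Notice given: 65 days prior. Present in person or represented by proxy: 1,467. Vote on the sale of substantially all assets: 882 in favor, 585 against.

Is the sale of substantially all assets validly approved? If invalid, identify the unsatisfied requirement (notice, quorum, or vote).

Invalid — quorum requirement not satisfied.

Notice: 65 days given; 60 required. Satisfied.
Quorum: 40% of 3,734 = 1,493.60, rounded up to 1,494; 1,467 present. Not satisfied.
Vote: requires three-fifths of those present (1,467); 3/5 of 1467 = 880.20, rounded up to 881, so 881 needed; 882 in favor. Satisfied.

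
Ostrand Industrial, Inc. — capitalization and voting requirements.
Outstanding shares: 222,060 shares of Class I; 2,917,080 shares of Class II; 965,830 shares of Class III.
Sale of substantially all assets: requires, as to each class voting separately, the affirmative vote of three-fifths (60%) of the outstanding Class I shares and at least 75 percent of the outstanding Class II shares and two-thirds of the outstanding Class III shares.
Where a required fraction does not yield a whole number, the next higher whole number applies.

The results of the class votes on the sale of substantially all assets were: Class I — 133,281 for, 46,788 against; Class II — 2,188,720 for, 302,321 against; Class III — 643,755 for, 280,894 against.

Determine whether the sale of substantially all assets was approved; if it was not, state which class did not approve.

Class I: 3/5 of 222060 = 133236; 133,236 required, 133,281 in favor — approved.
Class II: 3/4 of 2917080 = 2187810; 2,187,810 required, 2,188,720 in favor — approved.
Class III: 2/3 of 965830 = 643886.67, rounded up to 643887; 643,887 required, 643,755 in favor — not approved.

Not approved — the Class III shares did not give the required vote.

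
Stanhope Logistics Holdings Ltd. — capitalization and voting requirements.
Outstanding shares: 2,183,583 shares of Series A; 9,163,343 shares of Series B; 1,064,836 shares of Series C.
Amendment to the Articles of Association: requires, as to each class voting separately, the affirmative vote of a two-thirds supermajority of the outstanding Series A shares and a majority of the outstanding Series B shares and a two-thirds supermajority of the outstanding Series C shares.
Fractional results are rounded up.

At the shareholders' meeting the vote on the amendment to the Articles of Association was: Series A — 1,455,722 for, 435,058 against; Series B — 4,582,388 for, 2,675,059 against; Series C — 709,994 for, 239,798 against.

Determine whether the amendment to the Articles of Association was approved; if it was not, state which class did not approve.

Series A: 2/3 of 2183583 = 1455722; 1,455,722 required, 1,455,722 in favor — approved.
Series B: a majority of 9163343 is 4581672; 4,581,672 required, 4,582,388 in favor — approved.
Series C: 2/3 of 1064836 = 709890.67, rounded up to 709891; 709,891 required, 709,994 in favor — approved.

Approved — every class gave the required vote.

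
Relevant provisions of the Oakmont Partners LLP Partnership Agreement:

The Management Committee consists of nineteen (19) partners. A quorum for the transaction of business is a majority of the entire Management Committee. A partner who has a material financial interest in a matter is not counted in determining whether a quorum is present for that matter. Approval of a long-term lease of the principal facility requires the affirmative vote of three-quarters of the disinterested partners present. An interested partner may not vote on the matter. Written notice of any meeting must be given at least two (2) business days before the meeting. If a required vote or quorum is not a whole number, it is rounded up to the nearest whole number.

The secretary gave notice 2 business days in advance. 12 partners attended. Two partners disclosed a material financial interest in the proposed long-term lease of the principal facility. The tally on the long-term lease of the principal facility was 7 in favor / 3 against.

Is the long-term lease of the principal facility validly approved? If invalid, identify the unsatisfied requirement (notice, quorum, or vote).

Invalid — vote requirement not satisfied.

Notice: 2 business days given; 2 required (2 ≥ 2). Satisfied.
Quorum: 12 present, but the 2 interested partners do not count, leaving 10. Quorum is 10. Satisfied.
Vote: the long-term lease of the principal facility requires three-fourths of the disinterested partners present (12 − 2 = 10). 3/4 of 10 = 7.50, rounded up to 8, so 8 affirmative votes are needed; 7 voted in favor. Not satisfied.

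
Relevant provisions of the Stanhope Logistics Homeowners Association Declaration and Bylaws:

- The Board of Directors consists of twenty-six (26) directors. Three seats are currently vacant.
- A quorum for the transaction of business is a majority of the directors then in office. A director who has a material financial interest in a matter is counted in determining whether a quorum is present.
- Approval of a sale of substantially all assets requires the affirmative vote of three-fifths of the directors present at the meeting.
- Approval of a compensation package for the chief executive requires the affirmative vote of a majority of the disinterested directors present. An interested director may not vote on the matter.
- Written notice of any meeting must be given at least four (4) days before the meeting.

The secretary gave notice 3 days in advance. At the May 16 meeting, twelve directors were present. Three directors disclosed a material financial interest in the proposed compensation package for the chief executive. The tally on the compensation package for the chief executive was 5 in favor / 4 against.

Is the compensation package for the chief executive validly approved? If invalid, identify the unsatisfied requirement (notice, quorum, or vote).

Notice: 3 days given; 4 required (3 < 4). Not satisfied.
Quorum: 12 present (interested directors count toward quorum); quorum is 12. Satisfied.
Vote: the compensation package for the chief executive requires a majority of the disinterested directors present (12 − 3 = 9). A majority of 9 is 5, so 5 affirmative votes are needed; 5 voted in favor. Satisfied.

Invalid — notice requirement not satisfied.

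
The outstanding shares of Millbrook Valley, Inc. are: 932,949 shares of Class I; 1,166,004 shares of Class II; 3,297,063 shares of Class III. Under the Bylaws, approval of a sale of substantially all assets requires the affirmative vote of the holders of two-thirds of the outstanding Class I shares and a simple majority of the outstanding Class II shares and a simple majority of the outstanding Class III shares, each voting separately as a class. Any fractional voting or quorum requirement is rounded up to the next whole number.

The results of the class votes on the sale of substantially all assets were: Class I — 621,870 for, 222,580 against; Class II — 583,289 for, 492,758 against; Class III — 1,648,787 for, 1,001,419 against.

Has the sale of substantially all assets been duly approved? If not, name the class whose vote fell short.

Class I: 2/3 of 932949 = 621966; 621,966 required, 621,870 in favor — not approved.
Class II: a majority of 1166004 is 583003; 583,003 required, 583,289 in favor — approved.
Class III: a majority of 3297063 is 1648532; 1,648,532 required, 1,648,787 in favor — approved.

Not approved — the Class I shares did not give the required vote.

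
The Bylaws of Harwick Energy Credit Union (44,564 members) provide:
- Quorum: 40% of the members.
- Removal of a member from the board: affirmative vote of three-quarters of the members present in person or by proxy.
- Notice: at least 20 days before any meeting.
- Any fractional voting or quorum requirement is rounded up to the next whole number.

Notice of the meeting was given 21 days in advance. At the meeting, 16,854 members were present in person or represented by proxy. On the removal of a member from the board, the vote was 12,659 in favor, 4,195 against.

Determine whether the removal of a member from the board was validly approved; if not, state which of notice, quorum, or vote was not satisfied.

Notice: 21 days given; 20 required. Satisfied.
Quorum: 40% of 44,564 = 17,825.60, rounded up to 17,826; 16,854 present. Not satisfied.
Vote: requires three-fourths of those present (16,854); 3/4 of 16854 = 12640.50, rounded up to 12641, so 12,641 needed; 12,659 in favor. Satisfied.

Invalid — quorum requirement not satisfied.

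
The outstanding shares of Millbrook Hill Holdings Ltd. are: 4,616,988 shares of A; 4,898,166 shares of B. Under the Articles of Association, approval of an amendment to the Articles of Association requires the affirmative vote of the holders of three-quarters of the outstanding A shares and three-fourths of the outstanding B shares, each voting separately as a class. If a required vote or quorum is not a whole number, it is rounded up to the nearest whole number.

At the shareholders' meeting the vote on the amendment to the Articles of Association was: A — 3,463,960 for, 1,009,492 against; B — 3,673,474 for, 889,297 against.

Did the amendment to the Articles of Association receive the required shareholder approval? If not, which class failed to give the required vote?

A: 3/4 of 4616988 = 3462741; 3,462,741 required, 3,463,960 in favor — approved.
B: 3/4 of 4898166 = 3673624.50, rounded up to 3673625; 3,673,625 required, 3,673,474 in favor — not approved.

Not approved — the B shares did not give the required vote.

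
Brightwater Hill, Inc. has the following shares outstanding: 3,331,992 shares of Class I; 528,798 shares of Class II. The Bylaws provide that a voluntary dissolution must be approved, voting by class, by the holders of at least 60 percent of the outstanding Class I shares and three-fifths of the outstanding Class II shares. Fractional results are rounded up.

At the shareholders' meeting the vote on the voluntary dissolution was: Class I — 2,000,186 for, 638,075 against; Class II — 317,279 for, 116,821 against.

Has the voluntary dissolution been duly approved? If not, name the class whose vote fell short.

Approved — every class gave the required vote.

Class I: 3/5 of 3331992 = 1999195.20, rounded up to 1999196; 1,999,196 required, 2,000,186 in favor — approved.
Class II: 3/5 of 528798 = 317278.80, rounded up to 317279; 317,279 required, 317,279 in favor — approved.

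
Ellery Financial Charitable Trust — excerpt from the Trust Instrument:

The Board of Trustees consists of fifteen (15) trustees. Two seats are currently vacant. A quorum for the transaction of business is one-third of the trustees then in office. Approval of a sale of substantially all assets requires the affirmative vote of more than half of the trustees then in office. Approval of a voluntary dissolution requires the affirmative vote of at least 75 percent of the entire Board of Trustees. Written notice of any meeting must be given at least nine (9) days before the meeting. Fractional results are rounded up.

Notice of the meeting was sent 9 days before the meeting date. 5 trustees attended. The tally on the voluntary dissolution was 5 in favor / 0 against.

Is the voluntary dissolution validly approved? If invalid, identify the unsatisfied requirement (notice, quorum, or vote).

Invalid — vote requirement not satisfied.

Notice: 9 days given; 9 required (9 ≥ 9). Satisfied.
Quorum: 5 present; quorum is 5. Satisfied.
Vote: the voluntary dissolution requires three-fourths of the entire Board of Trustees (15). 3/4 of 15 = 11.25, rounded up to 12, so 12 affirmative votes are needed; 5 voted in favor. Not satisfied.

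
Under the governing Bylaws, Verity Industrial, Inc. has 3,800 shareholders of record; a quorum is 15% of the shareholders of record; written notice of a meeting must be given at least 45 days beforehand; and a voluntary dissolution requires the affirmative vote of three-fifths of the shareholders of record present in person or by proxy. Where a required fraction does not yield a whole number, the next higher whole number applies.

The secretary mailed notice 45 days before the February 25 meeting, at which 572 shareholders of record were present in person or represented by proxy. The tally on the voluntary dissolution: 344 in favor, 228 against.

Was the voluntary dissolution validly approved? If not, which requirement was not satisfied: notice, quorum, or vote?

Notice: 45 days given; 45 required. Satisfied.
Quorum: 15% of 3,800 = 570; 572 present. Satisfied.
Vote: requires three-fifths of those present (572); 3/5 of 572 = 343.20, rounded up to 344, so 344 needed; 344 in favor. Satisfied.

Valid — all requirements satisfied.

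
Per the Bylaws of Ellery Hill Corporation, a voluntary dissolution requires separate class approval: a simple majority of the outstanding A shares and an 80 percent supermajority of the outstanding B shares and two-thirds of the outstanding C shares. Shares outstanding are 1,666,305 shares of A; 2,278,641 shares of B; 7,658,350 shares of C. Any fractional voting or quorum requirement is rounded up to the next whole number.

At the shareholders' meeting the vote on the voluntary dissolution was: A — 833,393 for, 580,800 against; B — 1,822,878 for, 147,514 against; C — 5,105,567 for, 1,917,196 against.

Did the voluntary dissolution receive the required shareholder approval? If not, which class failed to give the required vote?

A: a majority of 1666305 is 833153; 833,153 required, 833,393 in favor — approved.
B: 4/5 of 2278641 = 1822912.80, rounded up to 1822913; 1,822,913 required, 1,822,878 in favor — not approved.
C: 2/3 of 7658350 = 5105566.67, rounded up to 5105567; 5,105,567 required, 5,105,567 in favor — approved.

Not approved — the B shares did not give the required vote.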